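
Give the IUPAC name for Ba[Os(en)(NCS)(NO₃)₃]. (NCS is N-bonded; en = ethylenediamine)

The 1 barium counter-ion carries a total charge of +2, so each complex ion is 2−.
Ligand charges: 1×isothiocyanato (-1 each), 3×nitrato (-1 each), 1×ethylenediamine (neutral); total -4. So Os + (-4) = 2−, giving Os = +2.
Ligands are named alphabetically: ethylenediamine before isothiocyanato before nitrato.
The complex ion is anionic, so osmium takes the -ate form osmate(II).

barium (ethylenediamine)isothiocyanatotrinitratoosmate(II)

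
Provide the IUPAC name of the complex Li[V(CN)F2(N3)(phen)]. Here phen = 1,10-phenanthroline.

lithium azidocyanodifluoro(1,10-phenanthroline)vanadate(III)

The 1 lithium counter-ion carries a total charge of +1, so each complex ion is 1−.
Ligand charges: 2×fluoro (-1 each), 1×azido (-1 each), 1×1,10-phenanthroline (neutral), 1×cyano (-1 each); total -4. So V + (-4) = 1−, giving V = +3.
The complex ion is anionic, so vanadium takes the -ate form vanadate(III).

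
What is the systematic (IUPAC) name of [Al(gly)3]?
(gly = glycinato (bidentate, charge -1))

tris(glycinato)aluminium(III)

There is no counter-ion, so the complex is neutral overall.
Ligand charges: 3×glycinato (-1 each); total -3. So Al + (-3) = 0, giving Al = +3.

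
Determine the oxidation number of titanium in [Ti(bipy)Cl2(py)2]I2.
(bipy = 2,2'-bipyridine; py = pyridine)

+4

2 iodide outside the brackets (-1 each) → the complex ion is 2+.
Ligand charges: 1×bipy neutral; 2×Cl = -2; 2×py neutral; sum -2.
Ti + (-2) = 2+ ⇒ Ti is +4.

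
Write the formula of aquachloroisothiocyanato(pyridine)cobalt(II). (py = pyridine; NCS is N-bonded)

Ligands: 1 chloro (Cl, -1), 1 pyridine (py, neutral), 1 isothiocyanato (NCS, -1), 1 aqua (H2O, neutral). Ligand charge sum = -2.
With Co in oxidation state +2, the complex ion is [Co...].

[CoCl(H2O)(NCS)(py)]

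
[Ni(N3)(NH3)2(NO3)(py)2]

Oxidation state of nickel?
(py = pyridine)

+2

No counter-ion: the bracketed complex is neutral.
Ligand charges: 2×NH3 neutral; 1×NO3 = -1; 2×py neutral; 1×N3 = -1; sum -2.
Ni + (-2) = 0 ⇒ Ni is +2.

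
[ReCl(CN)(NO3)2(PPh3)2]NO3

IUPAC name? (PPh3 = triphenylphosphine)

chlorocyanodinitratobis(triphenylphosphine)rhenium(V) nitrate

The 1 nitrate counter-ion carries a total charge of -1, so each complex ion is 1+.
Ligand charges: 2×triphenylphosphine (neutral), 2×nitrato (-1 each), 1×cyano (-1 each), 1×chloro (-1 each); total -4. So Re + (-4) = 1+, giving Re = +5.
Ligands are named alphabetically: chloro before cyano before nitrato before triphenylphosphine.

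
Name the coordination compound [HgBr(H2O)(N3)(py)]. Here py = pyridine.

There is no counter-ion, so the complex is neutral overall.
Ligand charges: 1×pyridine (neutral), 1×aqua (neutral), 1×azido (-1 each), 1×bromo (-1 each); total -2. So Hg + (-2) = 0, giving Hg = +2.
Ligands are named alphabetically: aqua before azido before bromo before pyridine.

aquaazidobromo(pyridine)mercury(II)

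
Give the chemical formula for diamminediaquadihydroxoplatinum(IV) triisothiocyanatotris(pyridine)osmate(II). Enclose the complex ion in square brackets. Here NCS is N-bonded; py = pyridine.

[Pt(H2O)2(NH3)2(OH)2][Os(NCS)3(py)3]2

Cation [Pt…]: ligand charges -2, Pt(IV) ⇒ ion charge 2+.
Anion [Os…]: ligand charges -3, Os(II) ⇒ ion charge 1−.
One 2+ cation requires 2 of the 1− anion.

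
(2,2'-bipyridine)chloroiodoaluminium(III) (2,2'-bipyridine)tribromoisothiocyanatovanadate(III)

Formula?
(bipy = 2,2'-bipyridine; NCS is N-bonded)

Cation [Al…]: ligand charges -2, Al(III) ⇒ ion charge 1+.
Anion [V…]: ligand charges -4, V(III) ⇒ ion charge 1−.

[Al(bipy)ClI][V(bipy)Br3(NCS)]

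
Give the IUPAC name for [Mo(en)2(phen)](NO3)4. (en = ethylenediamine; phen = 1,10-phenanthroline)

The 4 nitrate counter-ions carry a total charge of -4, so each complex ion is 4+.
Ligand charges: 2×ethylenediamine (neutral), 1×1,10-phenanthroline (neutral); total 0. So Mo + (0) = 4+, giving Mo = +4.
Ligands are named alphabetically: ethylenediamine before phenanthroline.

bis(ethylenediamine)(1,10-phenanthroline)molybdenum(IV) nitrate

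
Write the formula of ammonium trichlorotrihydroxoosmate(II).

Ligands: 3 chloro (Cl, -1), 3 hydroxo (OH, -1). Ligand charge sum = -6.
With Os in oxidation state +2, the complex ion is [Os...]^4−.
Charge balance with ammonium (+1) requires 1 complex ion per 4 ammonium.

(NH4)4[OsCl3(OH)3]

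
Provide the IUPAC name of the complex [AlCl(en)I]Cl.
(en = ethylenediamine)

The 1 chloride counter-ion carries a total charge of -1, so each complex ion is 1+.
Ligand charges: 1×ethylenediamine (neutral), 1×chloro (-1 each), 1×iodo (-1 each); total -2. So Al + (-2) = 1+, giving Al = +3.
Ligands are named alphabetically: chloro before ethylenediamine before iodo.

chloro(ethylenediamine)iodoaluminium(III) chloride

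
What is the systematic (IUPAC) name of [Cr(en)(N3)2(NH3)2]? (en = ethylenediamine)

There is no counter-ion, so the complex is neutral overall.
Ligand charges: 1×ethylenediamine (neutral), 2×ammine (neutral), 2×azido (-1 each); total -2. So Cr + (-2) = 0, giving Cr = +2.
Ligands are named alphabetically: ammine before azido before ethylenediamine.

diamminediazido(ethylenediamine)chromium(II)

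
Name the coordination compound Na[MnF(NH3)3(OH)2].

The 1 sodium counter-ion carries a total charge of +1, so each complex ion is 1−.
Ligand charges: 3×ammine (neutral), 2×hydroxo (-1 each), 1×fluoro (-1 each); total -3. So Mn + (-3) = 1−, giving Mn = +2.
The complex ion is anionic, so manganese takes the -ate form manganate(II).

sodium triamminefluorodihydroxomanganate(II)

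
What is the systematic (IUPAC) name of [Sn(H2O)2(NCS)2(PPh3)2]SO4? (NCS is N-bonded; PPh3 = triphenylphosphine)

diaquadiisothiocyanatobis(triphenylphosphine)tin(IV) sulfate

The 1 sulfate counter-ion carries a total charge of -2, so each complex ion is 2+.
Ligand charges: 2×aqua (neutral), 2×isothiocyanato (-1 each), 2×triphenylphosphine (neutral); total -2. So Sn + (-2) = 2+, giving Sn = +4.
Ligands are named alphabetically: aqua before isothiocyanato before triphenylphosphine.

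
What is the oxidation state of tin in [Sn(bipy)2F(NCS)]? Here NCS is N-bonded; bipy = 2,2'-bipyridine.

No counter-ion: the bracketed complex is neutral.
Ligand charges: 1×NCS = -1; 2×bipy neutral; 1×F = -1; sum -2.
Sn + (-2) = 0 ⇒ Sn is +2.

+2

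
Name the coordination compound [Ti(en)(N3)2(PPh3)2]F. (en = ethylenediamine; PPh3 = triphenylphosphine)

diazido(ethylenediamine)bis(triphenylphosphine)titanium(III) fluoride

The 1 fluoride counter-ion carries a total charge of -1, so each complex ion is 1+.
Ligand charges: 1×ethylenediamine (neutral), 2×azido (-1 each), 2×triphenylphosphine (neutral); total -2. So Ti + (-2) = 1+, giving Ti = +3.
Ligands are named alphabetically: azido before ethylenediamine before triphenylphosphine.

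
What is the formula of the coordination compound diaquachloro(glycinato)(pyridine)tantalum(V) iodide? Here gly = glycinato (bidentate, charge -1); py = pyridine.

[TaCl(gly)(H2O)2(py)]I3

Ligands: 1 glycinato (gly, -1), 1 pyridine (py, neutral), 1 chloro (Cl, -1), 2 aqua (H2O, neutral). Ligand charge sum = -2.
Charge balance with iodide (-1) requires 1 complex ion per 3 iodide.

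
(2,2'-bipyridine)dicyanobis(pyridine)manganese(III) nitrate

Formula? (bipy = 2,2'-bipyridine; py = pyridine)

[Mn(bipy)(CN)2(py)2]NO3

Ligands: 1 2,2'-bipyridine (bipy, neutral), 2 pyridine (py, neutral), 2 cyano (CN, -1). Ligand charge sum = -2.
Charge balance with nitrate (-1) requires 1 complex ion per 1 nitrate.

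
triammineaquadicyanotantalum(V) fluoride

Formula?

[Ta(CN)2(H2O)(NH3)3]F3

Ligands: 1 aqua (H2O, neutral), 3 ammine (NH3, neutral), 2 cyano (CN, -1). Ligand charge sum = -2.
With Ta in oxidation state +5, the complex ion is [Ta...]^3+.
Charge balance with fluoride (-1) requires 1 complex ion per 3 fluoride.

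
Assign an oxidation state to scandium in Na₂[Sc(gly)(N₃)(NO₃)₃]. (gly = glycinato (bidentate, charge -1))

+3

2 sodium outside the brackets (+1 each) → the complex ion is 2−.
Ligand charges: 1×N3 = -1; 3×NO3 = -3; 1×gly = -1; sum -5.
Sc + (-5) = 2− ⇒ Sc is +3.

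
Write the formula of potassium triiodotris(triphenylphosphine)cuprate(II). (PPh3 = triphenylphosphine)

K[CuI3(PPh3)3]

Ligands: 3 triphenylphosphine (PPh3, neutral), 3 iodo (I, -1). Ligand charge sum = -3.
With Cu in oxidation state +2, the complex ion is [Cu...]^1−.
Charge balance with potassium (+1) requires 1 complex ion per 1 potassium.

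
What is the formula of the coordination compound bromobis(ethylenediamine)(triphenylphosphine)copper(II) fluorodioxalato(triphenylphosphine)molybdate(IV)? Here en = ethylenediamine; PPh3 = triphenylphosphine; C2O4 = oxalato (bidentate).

Cation [Cu…]: ligand charges -1, Cu(II) ⇒ ion charge 1+.
Anion [Mo…]: ligand charges -5, Mo(IV) ⇒ ion charge 1−.
One 1+ cation balances one 1− anion.

[CuBr(en)2(PPh3)][Mo(C2O4)2F(PPh3)]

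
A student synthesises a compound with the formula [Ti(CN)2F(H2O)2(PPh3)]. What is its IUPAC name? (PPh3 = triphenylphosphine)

diaquadicyanofluoro(triphenylphosphine)titanium(III)

There is no counter-ion, so the complex is neutral overall.
Ligand charges: 1×fluoro (-1 each), 1×triphenylphosphine (neutral), 2×aqua (neutral), 2×cyano (-1 each); total -3. So Ti + (-3) = 0, giving Ti = +3.
Ligands are named alphabetically: aqua before cyano before fluoro before triphenylphosphine.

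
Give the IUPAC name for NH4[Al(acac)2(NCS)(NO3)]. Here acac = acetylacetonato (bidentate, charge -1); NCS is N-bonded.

ammonium bis(acetylacetonato)isothiocyanatonitratoaluminate(III)

The 1 ammonium counter-ion carries a total charge of +1, so each complex ion is 1−.
Ligand charges: 2×acetylacetonato (-1 each), 1×isothiocyanato (-1 each), 1×nitrato (-1 each); total -4. So Al + (-4) = 1−, giving Al = +3.
Ligands are named alphabetically: acetylacetonato before isothiocyanato before nitrato.
The complex ion is anionic, so aluminium takes the -ate form aluminate(III).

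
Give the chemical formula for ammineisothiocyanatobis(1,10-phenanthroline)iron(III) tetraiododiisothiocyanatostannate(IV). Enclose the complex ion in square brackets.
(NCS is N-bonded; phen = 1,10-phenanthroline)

[Fe(NCS)(NH3)(phen)2][SnI4(NCS)2]

Cation [Fe…]: ligand charges -1, Fe(III) ⇒ ion charge 2+.
Anion [Sn…]: ligand charges -6, Sn(IV) ⇒ ion charge 2−.
One 2+ cation balances one 2− anion.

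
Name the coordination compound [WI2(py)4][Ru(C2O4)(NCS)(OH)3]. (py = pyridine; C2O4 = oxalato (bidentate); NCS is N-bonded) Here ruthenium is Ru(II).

diiodotetrakis(pyridine)tungsten(VI) trihydroxoisothiocyanatooxalatoruthenate(II)

Both ions are complex: the cation is named first with the plain metal name, the anion second with the -ate form; each ion's ligands are alphabetised independently.
Ru is given as +2; the anion's ligand charges sum to -6, so the complex anion is 4−.
A 1:1 salt means the cation carries the equal and opposite charge, 4+.
Cation: ligand charges sum to -2; for the ion to be 4+, W = +6.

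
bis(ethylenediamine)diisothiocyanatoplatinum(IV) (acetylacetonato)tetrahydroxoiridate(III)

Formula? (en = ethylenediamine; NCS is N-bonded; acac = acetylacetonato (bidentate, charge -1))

[Pt(en)2(NCS)2][Ir(acac)(OH)4]

Cation [Pt…]: ligand charges -2, Pt(IV) ⇒ ion charge 2+.
Anion [Ir…]: ligand charges -5, Ir(III) ⇒ ion charge 2−.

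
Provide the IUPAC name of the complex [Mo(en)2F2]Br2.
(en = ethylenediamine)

The 2 bromide counter-ions carry a total charge of -2, so each complex ion is 2+.
Ligand charges: 2×fluoro (-1 each), 2×ethylenediamine (neutral); total -2. So Mo + (-2) = 2+, giving Mo = +4.
Ligands are named alphabetically: ethylenediamine before fluoro.

bis(ethylenediamine)difluoromolybdenum(IV) bromide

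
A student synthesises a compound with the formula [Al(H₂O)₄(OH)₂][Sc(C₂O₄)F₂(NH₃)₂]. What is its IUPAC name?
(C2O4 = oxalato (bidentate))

Aluminium is always +3 in its complexes; the cation's ligand charges sum to -2, so the complex cation is 1+.
A 1:1 salt means the anion carries the equal and opposite charge, 1−.
Anion: ligand charges sum to -4; for the ion to be 1−, Sc = +3.

tetraaquadihydroxoaluminium(III) diamminedifluorooxalatoscandate(III)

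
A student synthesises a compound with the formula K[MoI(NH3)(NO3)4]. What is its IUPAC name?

The 1 potassium counter-ion carries a total charge of +1, so each complex ion is 1−.
Ligand charges: 4×nitrato (-1 each), 1×ammine (neutral), 1×iodo (-1 each); total -5. So Mo + (-5) = 1−, giving Mo = +4.
The complex ion is anionic, so molybdenum takes the -ate form molybdate(IV).

potassium ammineiodotetranitratomolybdate(IV)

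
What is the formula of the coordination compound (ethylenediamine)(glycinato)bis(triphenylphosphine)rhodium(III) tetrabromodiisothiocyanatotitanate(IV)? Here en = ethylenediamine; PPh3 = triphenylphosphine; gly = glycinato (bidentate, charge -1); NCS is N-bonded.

Cation [Rh…]: ligand charges -1, Rh(III) ⇒ ion charge 2+.
Anion [Ti…]: ligand charges -6, Ti(IV) ⇒ ion charge 2−.
One 2+ cation balances one 2− anion.

[Rh(en)(gly)(PPh3)2][TiBr4(NCS)2]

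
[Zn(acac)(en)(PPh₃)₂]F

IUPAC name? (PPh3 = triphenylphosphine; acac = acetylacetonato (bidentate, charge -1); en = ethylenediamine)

(acetylacetonato)(ethylenediamine)bis(triphenylphosphine)zinc(II) fluoride

The 1 fluoride counter-ion carries a total charge of -1, so each complex ion is 1+.
Ligand charges: 2×triphenylphosphine (neutral), 1×acetylacetonato (-1 each), 1×ethylenediamine (neutral); total -1. So Zn + (-1) = 1+, giving Zn = +2.
Ligands are named alphabetically: acetylacetonato before ethylenediamine before triphenylphosphine.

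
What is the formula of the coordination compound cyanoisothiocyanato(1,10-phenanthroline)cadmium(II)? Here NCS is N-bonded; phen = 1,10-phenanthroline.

Ligands: 1 cyano (CN, -1), 1 isothiocyanato (NCS, -1), 1 1,10-phenanthroline (phen, neutral). Ligand charge sum = -2.
With Cd in oxidation state +2, the complex ion is [Cd...].

[Cd(CN)(NCS)(phen)]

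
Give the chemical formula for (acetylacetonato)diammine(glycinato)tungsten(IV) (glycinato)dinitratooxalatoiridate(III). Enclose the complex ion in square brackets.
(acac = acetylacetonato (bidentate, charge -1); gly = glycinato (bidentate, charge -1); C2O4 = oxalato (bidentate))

Cation [W…]: ligand charges -2, W(IV) ⇒ ion charge 2+.
Anion [Ir…]: ligand charges -5, Ir(III) ⇒ ion charge 2−.

[W(acac)(gly)(NH3)2][Ir(C2O4)(gly)(NO3)2]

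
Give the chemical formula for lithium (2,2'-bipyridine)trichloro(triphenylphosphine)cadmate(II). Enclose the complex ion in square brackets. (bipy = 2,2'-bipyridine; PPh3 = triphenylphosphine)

Li[Cd(bipy)Cl3(PPh3)]

Ligands: 1 2,2'-bipyridine (bipy, neutral), 3 chloro (Cl, -1), 1 triphenylphosphine (PPh3, neutral). Ligand charge sum = -3.
With Cd in oxidation state +2, the complex ion is [Cd...]^1−.
Charge balance with lithium (+1) requires 1 complex ion per 1 lithium.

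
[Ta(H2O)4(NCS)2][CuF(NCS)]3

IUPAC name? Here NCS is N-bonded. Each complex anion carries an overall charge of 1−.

Both ions are complex: the cation is named first with the plain metal name, the anion second with the -ate form; each ion's ligands are alphabetised independently.
The complex anion is given as 1−; its ligand charges sum to -2, so Cu = +1.
With 3 anions per cation, the cation must be 3×1 = 3+.
Cation: ligand charges sum to -2; for the ion to be 3+, Ta = +5.

tetraaquadiisothiocyanatotantalum(V) fluoroisothiocyanatocuprate(I)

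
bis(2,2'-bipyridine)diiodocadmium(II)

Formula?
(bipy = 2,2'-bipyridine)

Ligands: 2 iodo (I, -1), 2 2,2'-bipyridine (bipy, neutral). Ligand charge sum = -2.
With Cd in oxidation state +2, the complex ion is [Cd...].

[Cd(bipy)2I2]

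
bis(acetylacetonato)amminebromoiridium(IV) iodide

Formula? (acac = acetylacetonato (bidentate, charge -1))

[Ir(acac)2Br(NH3)]I

Ligands: 1 bromo (Br, -1), 2 acetylacetonato (acac, -1), 1 ammine (NH3, neutral). Ligand charge sum = -3.
With Ir in oxidation state +4, the complex ion is [Ir...]^1+.
Charge balance with iodide (-1) requires 1 complex ion per 1 iodide.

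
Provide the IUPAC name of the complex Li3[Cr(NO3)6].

The 3 lithium counter-ions carry a total charge of +3, so each complex ion is 3−.
Ligand charges: 6×nitrato (-1 each); total -6. So Cr + (-6) = 3−, giving Cr = +3.
The complex ion is anionic, so chromium takes the -ate form chromate(III).

lithium hexanitratochromate(III)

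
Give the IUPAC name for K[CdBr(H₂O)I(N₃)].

The 1 potassium counter-ion carries a total charge of +1, so each complex ion is 1−.
Ligand charges: 1×iodo (-1 each), 1×aqua (neutral), 1×bromo (-1 each), 1×azido (-1 each); total -3. So Cd + (-3) = 1−, giving Cd = +2.
Ligands are named alphabetically: aqua before azido before bromo before iodo.
The complex ion is anionic, so cadmium takes the -ate form cadmate(II).

potassium aquaazidobromoiodocadmate(II)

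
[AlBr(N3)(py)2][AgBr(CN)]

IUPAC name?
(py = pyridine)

Aluminium is always +3 in its complexes; the cation's ligand charges sum to -2, so the complex cation is 1+.
A 1:1 salt means the anion carries the equal and opposite charge, 1−.
Anion: ligand charges sum to -2; for the ion to be 1−, Ag = +1.

azidobromobis(pyridine)aluminium(III) bromocyanoargentate(I)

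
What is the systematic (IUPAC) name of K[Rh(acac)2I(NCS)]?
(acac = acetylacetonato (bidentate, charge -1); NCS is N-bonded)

potassium bis(acetylacetonato)iodoisothiocyanatorhodate(III)

The 1 potassium counter-ion carries a total charge of +1, so each complex ion is 1−.
Ligand charges: 2×acetylacetonato (-1 each), 1×isothiocyanato (-1 each), 1×iodo (-1 each); total -4. So Rh + (-4) = 1−, giving Rh = +3.
Ligands are named alphabetically: acetylacetonato before iodo before isothiocyanato.
The complex ion is anionic, so rhodium takes the -ate form rhodate(III).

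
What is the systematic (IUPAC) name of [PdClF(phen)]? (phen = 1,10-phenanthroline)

There is no counter-ion, so the complex is neutral overall.
Ligand charges: 1×fluoro (-1 each), 1×chloro (-1 each), 1×1,10-phenanthroline (neutral); total -2. So Pd + (-2) = 0, giving Pd = +2.
Ligands are named alphabetically: chloro before fluoro before phenanthroline.

chlorofluoro(1,10-phenanthroline)palladium(II)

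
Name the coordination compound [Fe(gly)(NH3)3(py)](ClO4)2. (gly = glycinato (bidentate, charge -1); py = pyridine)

The 2 perchlorate counter-ions carry a total charge of -2, so each complex ion is 2+.
Ligand charges: 1×glycinato (-1 each), 3×ammine (neutral), 1×pyridine (neutral); total -1. So Fe + (-1) = 2+, giving Fe = +3.
Ligands are named alphabetically: ammine before glycinato before pyridine.

triammine(glycinato)(pyridine)iron(III) perchlorate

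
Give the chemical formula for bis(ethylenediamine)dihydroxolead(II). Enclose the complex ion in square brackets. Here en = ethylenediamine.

[Pb(en)2(OH)2]

Ligands: 2 hydroxo (OH, -1), 2 ethylenediamine (en, neutral). Ligand charge sum = -2.
With Pb in oxidation state +2, the complex ion is [Pb...].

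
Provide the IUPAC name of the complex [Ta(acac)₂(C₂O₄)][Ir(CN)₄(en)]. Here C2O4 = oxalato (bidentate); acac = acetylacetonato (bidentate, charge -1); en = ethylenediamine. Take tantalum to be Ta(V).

bis(acetylacetonato)oxalatotantalum(V) tetracyano(ethylenediamine)iridate(III)

Ta is given as +5; the cation's ligand charges sum to -4, so the complex cation is 1+.
A 1:1 salt means the anion carries the equal and opposite charge, 1−.
Anion: ligand charges sum to -4; for the ion to be 1−, Ir = +3.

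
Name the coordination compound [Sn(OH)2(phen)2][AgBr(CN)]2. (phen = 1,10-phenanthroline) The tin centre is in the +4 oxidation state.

Sn is given as +4; the cation's ligand charges sum to -2, so the complex cation is 2+.
With 2 anions per cation, each anion must be 2/2 = 1−.
Anion: ligand charges sum to -2; for the ion to be 1−, Ag = +1.

dihydroxobis(1,10-phenanthroline)tin(IV) bromocyanoargentate(I)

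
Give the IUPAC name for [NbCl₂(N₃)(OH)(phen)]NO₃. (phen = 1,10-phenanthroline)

The 1 nitrate counter-ion carries a total charge of -1, so each complex ion is 1+.
Ligand charges: 1×hydroxo (-1 each), 1×1,10-phenanthroline (neutral), 2×chloro (-1 each), 1×azido (-1 each); total -4. So Nb + (-4) = 1+, giving Nb = +5.
Ligands are named alphabetically: azido before chloro before hydroxo before phenanthroline.

azidodichlorohydroxo(1,10-phenanthroline)niobium(V) nitrate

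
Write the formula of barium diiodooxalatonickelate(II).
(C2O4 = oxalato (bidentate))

Ba[Ni(C2O4)I2]

Ligands: 2 iodo (I, -1), 1 oxalato (C2O4, -2). Ligand charge sum = -4.
Charge balance with barium (+2) requires 1 complex ion per 1 barium.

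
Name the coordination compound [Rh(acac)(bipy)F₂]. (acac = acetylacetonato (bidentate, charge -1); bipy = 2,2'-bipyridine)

There is no counter-ion, so the complex is neutral overall.
Ligand charges: 1×acetylacetonato (-1 each), 2×fluoro (-1 each), 1×2,2'-bipyridine (neutral); total -3. So Rh + (-3) = 0, giving Rh = +3.
Ligands are named alphabetically: acetylacetonato before bipyridine before fluoro.

(acetylacetonato)(2,2'-bipyridine)difluororhodium(III)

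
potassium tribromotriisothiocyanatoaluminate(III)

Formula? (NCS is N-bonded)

Ligands: 3 isothiocyanato (NCS, -1), 3 bromo (Br, -1). Ligand charge sum = -6.
With Al in oxidation state +3, the complex ion is [Al...]^3−.
Charge balance with potassium (+1) requires 1 complex ion per 3 potassium.

K3[AlBr3(NCS)3]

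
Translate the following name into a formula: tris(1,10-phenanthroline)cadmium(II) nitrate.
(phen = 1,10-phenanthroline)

Ligands: 3 1,10-phenanthroline (phen, neutral). Ligand charge sum = 0.
With Cd in oxidation state +2, the complex ion is [Cd...]^2+.
Charge balance with nitrate (-1) requires 1 complex ion per 2 nitrate.

[Cd(phen)3](NO3)2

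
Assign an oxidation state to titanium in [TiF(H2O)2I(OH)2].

No counter-ion: the bracketed complex is neutral.
Ligand charges: 2×OH = -2; 1×I = -1; 1×F = -1; 2×H2O neutral; sum -4.
Ti + (-4) = 0 ⇒ Ti is +4.

+4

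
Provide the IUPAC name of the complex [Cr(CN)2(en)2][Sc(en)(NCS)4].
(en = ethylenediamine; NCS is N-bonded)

dicyanobis(ethylenediamine)chromium(III) (ethylenediamine)tetraisothiocyanatoscandate(III)

Scandium is always +3 in its complexes; the anion's ligand charges sum to -4, so the complex anion is 1−.
A 1:1 salt means the cation carries the equal and opposite charge, 1+.
Cation: ligand charges sum to -2; for the ion to be 1+, Cr = +3.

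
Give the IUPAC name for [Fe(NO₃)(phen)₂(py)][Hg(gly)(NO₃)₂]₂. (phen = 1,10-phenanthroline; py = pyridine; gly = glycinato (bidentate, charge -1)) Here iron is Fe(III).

nitratobis(1,10-phenanthroline)(pyridine)iron(III) (glycinato)dinitratomercurate(II)

Both ions are complex: the cation is named first with the plain metal name, the anion second with the -ate form; each ion's ligands are alphabetised independently.
Fe is given as +3; the cation's ligand charges sum to -1, so the complex cation is 2+.
With 2 anions per cation, each anion must be 2/2 = 1−.
Anion: ligand charges sum to -3; for the ion to be 1−, Hg = +2.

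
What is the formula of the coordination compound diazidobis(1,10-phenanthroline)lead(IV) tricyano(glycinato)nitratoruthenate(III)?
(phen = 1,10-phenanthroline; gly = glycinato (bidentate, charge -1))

[Pb(N3)2(phen)2][Ru(CN)3(gly)(NO3)]

Cation [Pb…]: ligand charges -2, Pb(IV) ⇒ ion charge 2+.
Anion [Ru…]: ligand charges -5, Ru(III) ⇒ ion charge 2−.
One 2+ cation balances one 2− anion.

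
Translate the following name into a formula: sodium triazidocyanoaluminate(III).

Ligands: 1 cyano (CN, -1), 3 azido (N3, -1). Ligand charge sum = -4.
With Al in oxidation state +3, the complex ion is [Al...]^1−.
Charge balance with sodium (+1) requires 1 complex ion per 1 sodium.

Na[Al(CN)(N3)3]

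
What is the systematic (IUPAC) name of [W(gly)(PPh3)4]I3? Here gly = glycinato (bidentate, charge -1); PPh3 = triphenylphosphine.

(glycinato)tetrakis(triphenylphosphine)tungsten(IV) iodide

The 3 iodide counter-ions carry a total charge of -3, so each complex ion is 3+.
Ligand charges: 1×glycinato (-1 each), 4×triphenylphosphine (neutral); total -1. So W + (-1) = 3+, giving W = +4.
Ligands are named alphabetically: glycinato before triphenylphosphine.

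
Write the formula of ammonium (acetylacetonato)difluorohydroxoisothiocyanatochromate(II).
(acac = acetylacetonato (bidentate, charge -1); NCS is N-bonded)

Ligands: 2 fluoro (F, -1), 1 acetylacetonato (acac, -1), 1 isothiocyanato (NCS, -1), 1 hydroxo (OH, -1). Ligand charge sum = -5.
With Cr in oxidation state +2, the complex ion is [Cr...]^3−.
Charge balance with ammonium (+1) requires 1 complex ion per 3 ammonium.

(NH4)3[Cr(acac)F2(NCS)(OH)]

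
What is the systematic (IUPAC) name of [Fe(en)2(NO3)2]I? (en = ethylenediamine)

The 1 iodide counter-ion carries a total charge of -1, so each complex ion is 1+.
Ligand charges: 2×nitrato (-1 each), 2×ethylenediamine (neutral); total -2. So Fe + (-2) = 1+, giving Fe = +3.
Ligands are named alphabetically: ethylenediamine before nitrato.

bis(ethylenediamine)dinitratoiron(III) iodide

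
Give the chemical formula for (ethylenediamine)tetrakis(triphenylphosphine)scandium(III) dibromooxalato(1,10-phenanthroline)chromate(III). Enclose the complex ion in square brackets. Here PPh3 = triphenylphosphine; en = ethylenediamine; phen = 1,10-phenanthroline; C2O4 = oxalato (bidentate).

[Sc(en)(PPh3)4][CrBr2(C2O4)(phen)]3

Cation [Sc…]: ligand charges 0, Sc(III) ⇒ ion charge 3+.
Anion [Cr…]: ligand charges -4, Cr(III) ⇒ ion charge 1−.
One 3+ cation requires 3 of the 1− anion.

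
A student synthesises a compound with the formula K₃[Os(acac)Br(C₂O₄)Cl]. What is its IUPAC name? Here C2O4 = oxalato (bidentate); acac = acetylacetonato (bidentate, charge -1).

potassium (acetylacetonato)bromochlorooxalatoosmate(II)

The 3 potassium counter-ions carry a total charge of +3, so each complex ion is 3−.
Ligand charges: 1×chloro (-1 each), 1×bromo (-1 each), 1×oxalato (-2 each), 1×acetylacetonato (-1 each); total -5. So Os + (-5) = 3−, giving Os = +2.
The complex ion is anionic, so osmium takes the -ate form osmate(II).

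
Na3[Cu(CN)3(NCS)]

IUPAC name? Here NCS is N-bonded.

sodium tricyanoisothiocyanatocuprate(I)

The 3 sodium counter-ions carry a total charge of +3, so each complex ion is 3−.
Ligand charges: 1×isothiocyanato (-1 each), 3×cyano (-1 each); total -4. So Cu + (-4) = 3−, giving Cu = +1.
Ligands are named alphabetically: cyano before isothiocyanato.
The complex ion is anionic, so copper takes the -ate form cuprate(I).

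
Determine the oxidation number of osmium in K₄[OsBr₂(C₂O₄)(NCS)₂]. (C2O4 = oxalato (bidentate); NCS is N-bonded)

+2

4 potassium outside the brackets (+1 each) → the complex ion is 4−.
Ligand charges: 2×Br = -2; 1×C2O4 = -2; 2×NCS = -2; sum -6.
Os + (-6) = 4− ⇒ Os is +2.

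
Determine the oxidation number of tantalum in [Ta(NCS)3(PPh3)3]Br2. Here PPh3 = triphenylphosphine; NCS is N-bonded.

+5

2 bromide outside the brackets (-1 each) → the complex ion is 2+.
Ligand charges: 3×PPh3 neutral; 3×NCS = -3; sum -3.
Ta + (-3) = 2+ ⇒ Ta is +5.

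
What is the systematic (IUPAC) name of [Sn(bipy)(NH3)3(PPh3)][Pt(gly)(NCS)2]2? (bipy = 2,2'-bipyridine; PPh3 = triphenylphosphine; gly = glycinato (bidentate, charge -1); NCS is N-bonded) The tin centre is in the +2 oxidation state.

Sn is given as +2; the cation's ligand charges sum to 0, so the complex cation is 2+.
With 2 anions per cation, each anion must be 2/2 = 1−.
Anion: ligand charges sum to -3; for the ion to be 1−, Pt = +2.

triammine(2,2'-bipyridine)(triphenylphosphine)tin(II) (glycinato)diisothiocyanatoplatinate(II)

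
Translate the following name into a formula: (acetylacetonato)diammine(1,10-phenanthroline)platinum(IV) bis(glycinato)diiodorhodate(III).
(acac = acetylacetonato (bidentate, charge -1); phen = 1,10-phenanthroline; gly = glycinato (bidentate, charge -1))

[Pt(acac)(NH3)2(phen)][Rh(gly)2I2]3

Cation [Pt…]: ligand charges -1, Pt(IV) ⇒ ion charge 3+.
Anion [Rh…]: ligand charges -4, Rh(III) ⇒ ion charge 1−.
One 3+ cation requires 3 of the 1− anion.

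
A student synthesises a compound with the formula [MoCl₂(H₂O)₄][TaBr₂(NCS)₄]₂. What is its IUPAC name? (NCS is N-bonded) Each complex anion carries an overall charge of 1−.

The complex anion is given as 1−; its ligand charges sum to -6, so Ta = +5.
With 2 anions per cation, the cation must be 2×1 = 2+.
Cation: ligand charges sum to -2; for the ion to be 2+, Mo = +4.

tetraaquadichloromolybdenum(IV) dibromotetraisothiocyanatotantalate(V)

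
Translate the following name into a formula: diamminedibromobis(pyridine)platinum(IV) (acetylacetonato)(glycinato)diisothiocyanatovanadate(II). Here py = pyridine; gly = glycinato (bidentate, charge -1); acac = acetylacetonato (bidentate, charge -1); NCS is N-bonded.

[PtBr2(NH3)2(py)2][V(acac)(gly)(NCS)2]

Cation [Pt…]: ligand charges -2, Pt(IV) ⇒ ion charge 2+.
Anion [V…]: ligand charges -4, V(II) ⇒ ion charge 2−.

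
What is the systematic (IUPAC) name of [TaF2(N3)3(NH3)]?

There is no counter-ion, so the complex is neutral overall.
Ligand charges: 2×fluoro (-1 each), 3×azido (-1 each), 1×ammine (neutral); total -5. So Ta + (-5) = 0, giving Ta = +5.
Ligands are named alphabetically: ammine before azido before fluoro.

amminetriazidodifluorotantalum(V)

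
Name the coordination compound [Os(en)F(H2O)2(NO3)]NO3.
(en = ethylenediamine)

diaqua(ethylenediamine)fluoronitratoosmium(III) nitrate

The 1 nitrate counter-ion carries a total charge of -1, so each complex ion is 1+.
Ligand charges: 1×nitrato (-1 each), 1×ethylenediamine (neutral), 1×fluoro (-1 each), 2×aqua (neutral); total -2. So Os + (-2) = 1+, giving Os = +3.
Ligands are named alphabetically: aqua before ethylenediamine before fluoro before nitrato.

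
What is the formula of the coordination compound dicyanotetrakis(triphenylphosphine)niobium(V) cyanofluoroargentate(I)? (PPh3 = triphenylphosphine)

[Nb(CN)2(PPh3)4][Ag(CN)F]3

Cation [Nb…]: ligand charges -2, Nb(V) ⇒ ion charge 3+.
Anion [Ag…]: ligand charges -2, Ag(I) ⇒ ion charge 1−.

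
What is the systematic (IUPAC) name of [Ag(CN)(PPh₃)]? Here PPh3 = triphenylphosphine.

There is no counter-ion, so the complex is neutral overall.
Ligand charges: 1×cyano (-1 each), 1×triphenylphosphine (neutral); total -1. So Ag + (-1) = 0, giving Ag = +1.
Ligands are named alphabetically: cyano before triphenylphosphine.

cyano(triphenylphosphine)silver(I)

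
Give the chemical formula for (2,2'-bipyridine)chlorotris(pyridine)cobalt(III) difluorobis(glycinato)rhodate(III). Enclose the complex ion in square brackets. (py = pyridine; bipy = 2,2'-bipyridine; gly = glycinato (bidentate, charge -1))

Cation [Co…]: ligand charges -1, Co(III) ⇒ ion charge 2+.
Anion [Rh…]: ligand charges -4, Rh(III) ⇒ ion charge 1−.
One 2+ cation requires 2 of the 1− anion.

[Co(bipy)Cl(py)3][RhF2(gly)2]2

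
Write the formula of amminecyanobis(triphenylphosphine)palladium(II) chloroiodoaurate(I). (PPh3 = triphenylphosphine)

Cation [Pd…]: ligand charges -1, Pd(II) ⇒ ion charge 1+.
Anion [Au…]: ligand charges -2, Au(I) ⇒ ion charge 1−.
One 1+ cation balances one 1− anion.

[Pd(CN)(NH3)(PPh3)2][AuClI]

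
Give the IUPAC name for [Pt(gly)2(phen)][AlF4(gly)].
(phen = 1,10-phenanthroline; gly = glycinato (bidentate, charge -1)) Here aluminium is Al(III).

bis(glycinato)(1,10-phenanthroline)platinum(IV) tetrafluoro(glycinato)aluminate(III)

Al is given as +3; the anion's ligand charges sum to -5, so the complex anion is 2−.
A 1:1 salt means the cation carries the equal and opposite charge, 2+.
Cation: ligand charges sum to -2; for the ion to be 2+, Pt = +4.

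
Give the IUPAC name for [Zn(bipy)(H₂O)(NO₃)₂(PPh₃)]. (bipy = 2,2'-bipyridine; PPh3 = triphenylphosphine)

There is no counter-ion, so the complex is neutral overall.
Ligand charges: 1×2,2'-bipyridine (neutral), 1×triphenylphosphine (neutral), 2×nitrato (-1 each), 1×aqua (neutral); total -2. So Zn + (-2) = 0, giving Zn = +2.
Ligands are named alphabetically: aqua before bipyridine before nitrato before triphenylphosphine.

aqua(2,2'-bipyridine)dinitrato(triphenylphosphine)zinc(II)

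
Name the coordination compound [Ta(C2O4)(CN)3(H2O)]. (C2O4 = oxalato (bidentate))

There is no counter-ion, so the complex is neutral overall.
Ligand charges: 1×aqua (neutral), 3×cyano (-1 each), 1×oxalato (-2 each); total -5. So Ta + (-5) = 0, giving Ta = +5.
Ligands are named alphabetically: aqua before cyano before oxalato.

aquatricyanooxalatotantalum(V)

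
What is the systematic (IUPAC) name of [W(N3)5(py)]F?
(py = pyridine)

The 1 fluoride counter-ion carries a total charge of -1, so each complex ion is 1+.
Ligand charges: 5×azido (-1 each), 1×pyridine (neutral); total -5. So W + (-5) = 1+, giving W = +6.
Ligands are named alphabetically: azido before pyridine.

pentaazido(pyridine)tungsten(VI) fluoride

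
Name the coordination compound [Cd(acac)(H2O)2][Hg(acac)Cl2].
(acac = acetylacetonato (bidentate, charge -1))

(acetylacetonato)diaquacadmium(II) (acetylacetonato)dichloromercurate(II)

Cadmium is always +2 in its complexes; the cation's ligand charges sum to -1, so the complex cation is 1+.
A 1:1 salt means the anion carries the equal and opposite charge, 1−.
Anion: ligand charges sum to -3; for the ion to be 1−, Hg = +2.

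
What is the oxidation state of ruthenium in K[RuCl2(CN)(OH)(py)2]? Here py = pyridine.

1 potassium outside the brackets (+1 each) → the complex ion is 1−.
Ligand charges: 1×OH = -1; 1×CN = -1; 2×Cl = -2; 2×py neutral; sum -4.
Ru + (-4) = 1− ⇒ Ru is +3.

+3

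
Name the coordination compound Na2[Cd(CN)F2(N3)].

sodium azidocyanodifluorocadmate(II)

The 2 sodium counter-ions carry a total charge of +2, so each complex ion is 2−.
Ligand charges: 1×azido (-1 each), 1×cyano (-1 each), 2×fluoro (-1 each); total -4. So Cd + (-4) = 2−, giving Cd = +2.
The complex ion is anionic, so cadmium takes the -ate form cadmate(II).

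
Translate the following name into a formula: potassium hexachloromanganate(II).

K4[MnCl6]

Ligands: 6 chloro (Cl, -1). Ligand charge sum = -6.
With Mn in oxidation state +2, the complex ion is [Mn...]^4−.
Charge balance with potassium (+1) requires 1 complex ion per 4 potassium.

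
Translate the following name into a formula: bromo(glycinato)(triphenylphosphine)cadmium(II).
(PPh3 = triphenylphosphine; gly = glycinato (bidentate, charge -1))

Ligands: 1 bromo (Br, -1), 1 triphenylphosphine (PPh3, neutral), 1 glycinato (gly, -1). Ligand charge sum = -2.
With Cd in oxidation state +2, the complex ion is [Cd...].

[CdBr(gly)(PPh3)]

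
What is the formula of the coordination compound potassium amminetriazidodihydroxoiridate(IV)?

K[Ir(N3)3(NH3)(OH)2]

Ligands: 2 hydroxo (OH, -1), 1 ammine (NH3, neutral), 3 azido (N3, -1). Ligand charge sum = -5.
With Ir in oxidation state +4, the complex ion is [Ir...]^1−.
Charge balance with potassium (+1) requires 1 complex ion per 1 potassium.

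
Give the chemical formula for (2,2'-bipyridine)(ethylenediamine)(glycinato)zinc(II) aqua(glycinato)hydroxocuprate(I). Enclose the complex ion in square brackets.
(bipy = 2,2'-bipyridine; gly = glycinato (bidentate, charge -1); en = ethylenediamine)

[Zn(bipy)(en)(gly)][Cu(gly)(H2O)(OH)]

Cation [Zn…]: ligand charges -1, Zn(II) ⇒ ion charge 1+.
Anion [Cu…]: ligand charges -2, Cu(I) ⇒ ion charge 1−.
One 1+ cation balances one 1− anion.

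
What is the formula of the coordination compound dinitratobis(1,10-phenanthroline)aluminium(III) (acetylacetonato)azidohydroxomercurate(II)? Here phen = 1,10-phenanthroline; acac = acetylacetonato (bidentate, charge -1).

[Al(NO3)2(phen)2][Hg(acac)(N3)(OH)]

Cation [Al…]: ligand charges -2, Al(III) ⇒ ion charge 1+.
Anion [Hg…]: ligand charges -3, Hg(II) ⇒ ion charge 1−.
One 1+ cation balances one 1− anion.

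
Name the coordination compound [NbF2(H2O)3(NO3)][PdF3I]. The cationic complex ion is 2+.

triaquadifluoronitratoniobium(V) trifluoroiodopalladate(II)

The complex cation is given as 2+; its ligand charges sum to -3, so Nb = +5.
A 1:1 salt means the anion carries the equal and opposite charge, 2−.
Anion: ligand charges sum to -4; for the ion to be 2−, Pd = +2.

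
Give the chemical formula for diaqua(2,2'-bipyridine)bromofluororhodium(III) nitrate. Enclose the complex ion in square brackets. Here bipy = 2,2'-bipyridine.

[Rh(bipy)BrF(H2O)2]NO3

Ligands: 1 2,2'-bipyridine (bipy, neutral), 2 aqua (H2O, neutral), 1 fluoro (F, -1), 1 bromo (Br, -1). Ligand charge sum = -2.
With Rh in oxidation state +3, the complex ion is [Rh...]^1+.
Charge balance with nitrate (-1) requires 1 complex ion per 1 nitrate.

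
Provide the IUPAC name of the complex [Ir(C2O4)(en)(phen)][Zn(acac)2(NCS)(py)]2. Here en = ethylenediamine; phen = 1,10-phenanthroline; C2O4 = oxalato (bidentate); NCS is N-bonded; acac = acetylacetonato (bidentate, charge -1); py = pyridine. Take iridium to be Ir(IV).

Both ions are complex: the cation is named first with the plain metal name, the anion second with the -ate form; each ion's ligands are alphabetised independently.
Ir is given as +4; the cation's ligand charges sum to -2, so the complex cation is 2+.
With 2 anions per cation, each anion must be 2/2 = 1−.
Anion: ligand charges sum to -3; for the ion to be 1−, Zn = +2.

(ethylenediamine)oxalato(1,10-phenanthroline)iridium(IV) bis(acetylacetonato)isothiocyanato(pyridine)zincate(II)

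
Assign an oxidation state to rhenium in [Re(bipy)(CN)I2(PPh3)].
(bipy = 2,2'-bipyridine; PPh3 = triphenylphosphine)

No counter-ion: the bracketed complex is neutral.
Ligand charges: 1×bipy neutral; 1×CN = -1; 2×I = -2; 1×PPh3 neutral; sum -3.
Re + (-3) = 0 ⇒ Re is +3.

+3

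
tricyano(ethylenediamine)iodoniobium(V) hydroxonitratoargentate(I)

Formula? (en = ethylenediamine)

[Nb(CN)3(en)I][Ag(NO3)(OH)]

Cation [Nb…]: ligand charges -4, Nb(V) ⇒ ion charge 1+.
Anion [Ag…]: ligand charges -2, Ag(I) ⇒ ion charge 1−.
One 1+ cation balances one 1− anion.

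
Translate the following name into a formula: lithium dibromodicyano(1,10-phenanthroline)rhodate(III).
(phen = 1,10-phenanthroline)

Li[RhBr2(CN)2(phen)]

Ligands: 2 cyano (CN, -1), 1 1,10-phenanthroline (phen, neutral), 2 bromo (Br, -1). Ligand charge sum = -4.
With Rh in oxidation state +3, the complex ion is [Rh...]^1−.
Charge balance with lithium (+1) requires 1 complex ion per 1 lithium.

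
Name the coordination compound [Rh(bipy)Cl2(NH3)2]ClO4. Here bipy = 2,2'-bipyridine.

diammine(2,2'-bipyridine)dichlororhodium(III) perchlorate

The 1 perchlorate counter-ion carries a total charge of -1, so each complex ion is 1+.
Ligand charges: 2×ammine (neutral), 1×2,2'-bipyridine (neutral), 2×chloro (-1 each); total -2. So Rh + (-2) = 1+, giving Rh = +3.
Ligands are named alphabetically: ammine before bipyridine before chloro.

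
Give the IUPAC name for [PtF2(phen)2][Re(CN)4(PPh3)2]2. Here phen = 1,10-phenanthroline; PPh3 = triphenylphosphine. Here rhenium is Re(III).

Re is given as +3; the anion's ligand charges sum to -4, so the complex anion is 1−.
With 2 anions per cation, the cation must be 2×1 = 2+.
Cation: ligand charges sum to -2; for the ion to be 2+, Pt = +4.

difluorobis(1,10-phenanthroline)platinum(IV) tetracyanobis(triphenylphosphine)rhenate(III)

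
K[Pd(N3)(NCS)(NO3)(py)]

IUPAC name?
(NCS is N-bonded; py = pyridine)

potassium azidoisothiocyanatonitrato(pyridine)palladate(II)

The 1 potassium counter-ion carries a total charge of +1, so each complex ion is 1−.
Ligand charges: 1×nitrato (-1 each), 1×isothiocyanato (-1 each), 1×azido (-1 each), 1×pyridine (neutral); total -3. So Pd + (-3) = 1−, giving Pd = +2.
The complex ion is anionic, so palladium takes the -ate form palladate(II).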